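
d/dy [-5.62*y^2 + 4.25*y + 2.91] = 4.25 - 11.24*y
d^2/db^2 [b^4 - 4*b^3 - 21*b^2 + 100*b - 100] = 12*b^2 - 24*b - 42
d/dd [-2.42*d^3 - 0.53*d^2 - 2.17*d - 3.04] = -7.26*d^2 - 1.06*d - 2.17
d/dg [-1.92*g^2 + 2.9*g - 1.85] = 2.9 - 3.84*g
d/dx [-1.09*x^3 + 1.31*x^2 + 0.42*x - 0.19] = -3.27*x^2 + 2.62*x + 0.42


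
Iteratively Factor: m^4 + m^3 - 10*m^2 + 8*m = (m)*(m^3 + m^2 - 10*m + 8) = m*(m - 1)*(m^2 + 2*m - 8) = m*(m - 1)*(m + 4)*(m - 2)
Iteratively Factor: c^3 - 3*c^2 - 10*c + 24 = (c + 3)*(c^2 - 6*c + 8) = (c - 4)*(c + 3)*(c - 2)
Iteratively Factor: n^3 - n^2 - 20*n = (n)*(n^2 - n - 20) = n*(n - 5)*(n + 4)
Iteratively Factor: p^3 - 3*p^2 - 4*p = (p + 1)*(p^2 - 4*p) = p*(p + 1)*(p - 4)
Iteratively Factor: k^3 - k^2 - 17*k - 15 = (k + 1)*(k^2 - 2*k - 15) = (k + 1)*(k + 3)*(k - 5)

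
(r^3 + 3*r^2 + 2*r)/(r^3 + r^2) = (r + 2)/r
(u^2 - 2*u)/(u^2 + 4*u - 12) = u/(u + 6)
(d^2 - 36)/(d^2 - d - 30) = (d + 6)/(d + 5)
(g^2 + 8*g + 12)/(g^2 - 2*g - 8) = (g + 6)/(g - 4)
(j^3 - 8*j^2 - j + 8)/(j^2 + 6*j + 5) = (j^2 - 9*j + 8)/(j + 5)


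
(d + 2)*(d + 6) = d^2 + 8*d + 12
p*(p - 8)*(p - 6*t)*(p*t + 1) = p^4*t - 6*p^3*t^2 - 8*p^3*t + p^3 + 48*p^2*t^2 - 6*p^2*t - 8*p^2 + 48*p*t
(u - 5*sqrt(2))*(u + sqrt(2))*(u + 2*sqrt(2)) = u^3 - 2*sqrt(2)*u^2 - 26*u - 20*sqrt(2)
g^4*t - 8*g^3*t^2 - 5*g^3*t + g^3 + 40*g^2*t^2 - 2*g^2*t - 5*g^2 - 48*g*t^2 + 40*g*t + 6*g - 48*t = (g - 3)*(g - 2)*(g - 8*t)*(g*t + 1)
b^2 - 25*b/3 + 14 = (b - 6)*(b - 7/3)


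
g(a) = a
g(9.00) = 9.00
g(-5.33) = -5.33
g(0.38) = 0.38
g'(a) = 1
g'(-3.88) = 1.00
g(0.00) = 0.00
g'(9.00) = 1.00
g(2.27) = 2.27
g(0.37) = 0.37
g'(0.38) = 1.00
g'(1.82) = 1.00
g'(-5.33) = 1.00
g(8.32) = 8.32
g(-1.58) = -1.58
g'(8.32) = 1.00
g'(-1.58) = 1.00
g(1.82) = 1.82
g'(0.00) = 1.00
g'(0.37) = 1.00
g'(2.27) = 1.00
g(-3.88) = -3.88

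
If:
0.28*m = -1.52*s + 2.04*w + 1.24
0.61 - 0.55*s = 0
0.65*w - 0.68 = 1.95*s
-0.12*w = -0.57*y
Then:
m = 30.27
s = 1.11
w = 4.37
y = 0.92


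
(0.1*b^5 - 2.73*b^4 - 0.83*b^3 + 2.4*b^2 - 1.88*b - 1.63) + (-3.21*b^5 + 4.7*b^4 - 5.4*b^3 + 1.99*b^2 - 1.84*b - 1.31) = -3.11*b^5 + 1.97*b^4 - 6.23*b^3 + 4.39*b^2 - 3.72*b - 2.94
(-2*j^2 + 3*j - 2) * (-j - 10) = 2*j^3 + 17*j^2 - 28*j + 20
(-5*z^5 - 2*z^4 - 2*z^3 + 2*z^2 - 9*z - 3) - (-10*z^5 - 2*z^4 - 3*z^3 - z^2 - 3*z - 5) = 5*z^5 + z^3 + 3*z^2 - 6*z + 2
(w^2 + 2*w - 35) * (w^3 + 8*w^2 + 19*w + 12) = w^5 + 10*w^4 - 230*w^2 - 641*w - 420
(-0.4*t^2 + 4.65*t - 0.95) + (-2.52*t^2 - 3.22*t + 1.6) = -2.92*t^2 + 1.43*t + 0.65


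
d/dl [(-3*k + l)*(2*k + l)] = -k + 2*l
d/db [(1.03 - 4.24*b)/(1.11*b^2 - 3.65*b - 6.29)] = (4.7064*b^2 - 2.2866*b + 30.4291)/(1.2321*b^4 - 8.103*b^3 - 0.641300000000001*b^2 + 45.917*b + 39.5641)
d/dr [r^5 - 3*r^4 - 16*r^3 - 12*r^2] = r*(5*r^3 - 12*r^2 - 48*r - 24)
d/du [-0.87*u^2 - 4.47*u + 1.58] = -1.74*u - 4.47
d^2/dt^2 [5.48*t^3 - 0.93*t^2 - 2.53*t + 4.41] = 32.88*t - 1.86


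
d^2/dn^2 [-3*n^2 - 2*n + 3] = -6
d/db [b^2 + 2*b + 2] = 2*b + 2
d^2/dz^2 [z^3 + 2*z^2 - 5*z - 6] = 6*z + 4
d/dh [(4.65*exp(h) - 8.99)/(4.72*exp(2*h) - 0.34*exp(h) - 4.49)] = (-21.948*exp(2*h) + 84.8656*exp(h) - 23.9351)*exp(h)/(22.2784*exp(4*h) - 3.2096*exp(3*h) - 42.27*exp(2*h) + 3.0532*exp(h) + 20.1601)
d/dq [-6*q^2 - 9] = -12*q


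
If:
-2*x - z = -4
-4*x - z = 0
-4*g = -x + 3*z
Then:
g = -13/2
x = -2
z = 8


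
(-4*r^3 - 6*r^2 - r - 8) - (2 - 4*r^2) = -4*r^3 - 2*r^2 - r - 10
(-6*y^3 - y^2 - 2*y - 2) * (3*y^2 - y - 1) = -18*y^5 + 3*y^4 + y^3 - 3*y^2 + 4*y + 2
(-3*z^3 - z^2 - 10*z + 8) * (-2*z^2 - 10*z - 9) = 6*z^5 + 32*z^4 + 57*z^3 + 93*z^2 + 10*z - 72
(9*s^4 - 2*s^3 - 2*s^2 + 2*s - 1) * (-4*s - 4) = -36*s^5 - 28*s^4 + 16*s^3 - 4*s + 4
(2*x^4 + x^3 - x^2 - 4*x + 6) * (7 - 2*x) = -4*x^5 + 12*x^4 + 9*x^3 + x^2 - 40*x + 42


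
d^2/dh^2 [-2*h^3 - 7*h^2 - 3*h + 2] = -12*h - 14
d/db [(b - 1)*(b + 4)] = 2*b + 3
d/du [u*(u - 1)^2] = (u - 1)*(3*u - 1)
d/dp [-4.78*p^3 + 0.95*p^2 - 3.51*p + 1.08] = -14.34*p^2 + 1.9*p - 3.51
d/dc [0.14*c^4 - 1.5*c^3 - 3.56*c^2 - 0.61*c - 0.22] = 0.56*c^3 - 4.5*c^2 - 7.12*c - 0.61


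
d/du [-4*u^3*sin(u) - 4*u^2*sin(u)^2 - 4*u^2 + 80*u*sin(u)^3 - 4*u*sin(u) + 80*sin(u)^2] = -4*u^3*cos(u) - 12*u^2*sin(u) - 4*u^2*sin(2*u) + 56*u*cos(u) + 4*u*cos(2*u) - 60*u*cos(3*u) - 12*u + 56*sin(u) + 80*sin(2*u) - 20*sin(3*u)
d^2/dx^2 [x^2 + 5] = 2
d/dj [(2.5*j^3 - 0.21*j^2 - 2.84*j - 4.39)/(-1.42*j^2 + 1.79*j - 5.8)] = (-3.55*j^4 + 8.95*j^3 - 47.9087*j^2 - 10.0316*j + 24.3301)/(2.0164*j^4 - 5.0836*j^3 + 19.6761*j^2 - 20.764*j + 33.64)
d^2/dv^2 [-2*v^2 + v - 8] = -4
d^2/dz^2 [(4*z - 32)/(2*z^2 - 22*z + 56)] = 4*((19 - 3*z)*(z^2 - 11*z + 28) + (z - 8)*(2*z - 11)^2)/(z^2 - 11*z + 28)^3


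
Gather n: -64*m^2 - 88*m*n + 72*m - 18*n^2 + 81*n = -64*m^2 + 72*m - 18*n^2 + n*(81 - 88*m)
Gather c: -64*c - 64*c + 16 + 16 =32 - 128*c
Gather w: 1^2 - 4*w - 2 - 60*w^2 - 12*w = -60*w^2 - 16*w - 1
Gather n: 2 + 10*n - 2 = 10*n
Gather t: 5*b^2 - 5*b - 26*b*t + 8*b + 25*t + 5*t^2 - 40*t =5*b^2 + 3*b + 5*t^2 + t*(-26*b - 15)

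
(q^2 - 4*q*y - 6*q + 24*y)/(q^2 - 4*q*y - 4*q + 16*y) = (q - 6)/(q - 4)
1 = 1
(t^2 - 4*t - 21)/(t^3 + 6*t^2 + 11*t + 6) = (t - 7)/(t^2 + 3*t + 2)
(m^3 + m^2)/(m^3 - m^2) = (m + 1)/(m - 1)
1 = 1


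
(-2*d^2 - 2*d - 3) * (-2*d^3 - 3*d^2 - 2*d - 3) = 4*d^5 + 10*d^4 + 16*d^3 + 19*d^2 + 12*d + 9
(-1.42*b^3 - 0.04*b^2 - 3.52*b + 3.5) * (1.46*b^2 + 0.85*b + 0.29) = -2.0732*b^5 - 1.2654*b^4 - 5.585*b^3 + 2.1064*b^2 + 1.9542*b + 1.015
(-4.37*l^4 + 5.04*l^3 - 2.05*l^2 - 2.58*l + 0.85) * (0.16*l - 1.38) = -0.6992*l^5 + 6.837*l^4 - 7.2832*l^3 + 2.4162*l^2 + 3.6964*l - 1.173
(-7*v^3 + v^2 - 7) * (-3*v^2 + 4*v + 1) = 21*v^5 - 31*v^4 - 3*v^3 + 22*v^2 - 28*v - 7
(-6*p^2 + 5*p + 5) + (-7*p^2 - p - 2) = -13*p^2 + 4*p + 3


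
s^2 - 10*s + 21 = (s - 7)*(s - 3)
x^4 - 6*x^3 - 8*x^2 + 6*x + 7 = (x - 7)*(x - 1)*(x + 1)^2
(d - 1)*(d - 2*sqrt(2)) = d^2 - 2*sqrt(2)*d - d + 2*sqrt(2)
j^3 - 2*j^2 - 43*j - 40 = (j - 8)*(j + 1)*(j + 5)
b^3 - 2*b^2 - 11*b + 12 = (b - 4)*(b - 1)*(b + 3)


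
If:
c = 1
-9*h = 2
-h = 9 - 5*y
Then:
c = 1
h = -2/9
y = 79/45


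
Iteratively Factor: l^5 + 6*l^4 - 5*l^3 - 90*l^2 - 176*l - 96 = (l + 3)*(l^4 + 3*l^3 - 14*l^2 - 48*l - 32) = (l + 2)*(l + 3)*(l^3 + l^2 - 16*l - 16) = (l + 1)*(l + 2)*(l + 3)*(l^2 - 16) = (l - 4)*(l + 1)*(l + 2)*(l + 3)*(l + 4)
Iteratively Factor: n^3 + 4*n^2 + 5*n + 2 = (n + 1)*(n^2 + 3*n + 2) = (n + 1)*(n + 2)*(n + 1)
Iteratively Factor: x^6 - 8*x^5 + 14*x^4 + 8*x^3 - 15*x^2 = (x)*(x^5 - 8*x^4 + 14*x^3 + 8*x^2 - 15*x) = x*(x - 5)*(x^4 - 3*x^3 - x^2 + 3*x) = x^2*(x - 5)*(x^3 - 3*x^2 - x + 3) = x^2*(x - 5)*(x - 3)*(x^2 - 1) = x^2*(x - 5)*(x - 3)*(x + 1)*(x - 1)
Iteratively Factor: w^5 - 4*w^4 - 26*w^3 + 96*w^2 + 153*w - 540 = (w - 5)*(w^4 + w^3 - 21*w^2 - 9*w + 108) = (w - 5)*(w + 3)*(w^3 - 2*w^2 - 15*w + 36) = (w - 5)*(w - 3)*(w + 3)*(w^2 + w - 12) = (w - 5)*(w - 3)*(w + 3)*(w + 4)*(w - 3)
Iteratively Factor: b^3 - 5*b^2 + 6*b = (b - 2)*(b^2 - 3*b) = (b - 3)*(b - 2)*(b)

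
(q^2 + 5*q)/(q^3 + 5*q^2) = 1/q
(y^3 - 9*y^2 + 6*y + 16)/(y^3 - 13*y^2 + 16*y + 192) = (y^2 - y - 2)/(y^2 - 5*y - 24)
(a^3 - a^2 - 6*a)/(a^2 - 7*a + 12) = a*(a + 2)/(a - 4)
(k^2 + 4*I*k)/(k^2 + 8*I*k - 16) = k/(k + 4*I)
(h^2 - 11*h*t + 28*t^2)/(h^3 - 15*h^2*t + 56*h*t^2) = (-h + 4*t)/(h*(-h + 8*t))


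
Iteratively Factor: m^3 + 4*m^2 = (m + 4)*(m^2) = m*(m + 4)*(m)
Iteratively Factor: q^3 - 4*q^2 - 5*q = (q)*(q^2 - 4*q - 5) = q*(q - 5)*(q + 1)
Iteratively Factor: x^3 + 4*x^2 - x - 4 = (x + 1)*(x^2 + 3*x - 4) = (x - 1)*(x + 1)*(x + 4)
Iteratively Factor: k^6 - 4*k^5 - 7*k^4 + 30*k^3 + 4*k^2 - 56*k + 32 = (k - 4)*(k^5 - 7*k^3 + 2*k^2 + 12*k - 8) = (k - 4)*(k + 2)*(k^4 - 2*k^3 - 3*k^2 + 8*k - 4) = (k - 4)*(k - 1)*(k + 2)*(k^3 - k^2 - 4*k + 4) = (k - 4)*(k - 1)^2*(k + 2)*(k^2 - 4) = (k - 4)*(k - 2)*(k - 1)^2*(k + 2)*(k + 2)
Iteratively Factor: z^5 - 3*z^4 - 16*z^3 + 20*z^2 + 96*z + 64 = (z + 2)*(z^4 - 5*z^3 - 6*z^2 + 32*z + 32) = (z + 2)^2*(z^3 - 7*z^2 + 8*z + 16) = (z - 4)*(z + 2)^2*(z^2 - 3*z - 4) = (z - 4)^2*(z + 2)^2*(z + 1)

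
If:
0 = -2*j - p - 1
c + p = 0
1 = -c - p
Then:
No Solution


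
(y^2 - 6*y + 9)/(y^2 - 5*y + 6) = (y - 3)/(y - 2)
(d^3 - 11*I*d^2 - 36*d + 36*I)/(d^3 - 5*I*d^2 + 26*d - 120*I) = (d^2 - 5*I*d - 6)/(d^2 + I*d + 20)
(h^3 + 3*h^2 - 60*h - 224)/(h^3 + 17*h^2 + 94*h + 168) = (h - 8)/(h + 6)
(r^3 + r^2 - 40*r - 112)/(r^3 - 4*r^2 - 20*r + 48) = (r^2 - 3*r - 28)/(r^2 - 8*r + 12)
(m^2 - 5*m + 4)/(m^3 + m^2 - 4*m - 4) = (m^2 - 5*m + 4)/(m^3 + m^2 - 4*m - 4)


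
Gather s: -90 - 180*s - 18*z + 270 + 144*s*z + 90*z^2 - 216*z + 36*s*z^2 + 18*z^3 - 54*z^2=s*(36*z^2 + 144*z - 180) + 18*z^3 + 36*z^2 - 234*z + 180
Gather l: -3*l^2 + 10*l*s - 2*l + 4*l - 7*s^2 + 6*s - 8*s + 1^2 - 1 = -3*l^2 + l*(10*s + 2) - 7*s^2 - 2*s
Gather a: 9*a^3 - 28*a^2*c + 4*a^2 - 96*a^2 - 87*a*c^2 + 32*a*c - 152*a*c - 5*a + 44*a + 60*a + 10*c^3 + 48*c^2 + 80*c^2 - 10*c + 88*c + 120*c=9*a^3 + a^2*(-28*c - 92) + a*(-87*c^2 - 120*c + 99) + 10*c^3 + 128*c^2 + 198*c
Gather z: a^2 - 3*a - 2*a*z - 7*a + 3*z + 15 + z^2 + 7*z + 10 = a^2 - 10*a + z^2 + z*(10 - 2*a) + 25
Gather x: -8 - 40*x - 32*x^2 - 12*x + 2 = -32*x^2 - 52*x - 6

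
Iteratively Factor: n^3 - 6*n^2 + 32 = (n + 2)*(n^2 - 8*n + 16) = (n - 4)*(n + 2)*(n - 4)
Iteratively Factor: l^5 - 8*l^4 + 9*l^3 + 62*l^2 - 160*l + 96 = (l - 4)*(l^4 - 4*l^3 - 7*l^2 + 34*l - 24) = (l - 4)*(l + 3)*(l^3 - 7*l^2 + 14*l - 8) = (l - 4)*(l - 2)*(l + 3)*(l^2 - 5*l + 4) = (l - 4)*(l - 2)*(l - 1)*(l + 3)*(l - 4)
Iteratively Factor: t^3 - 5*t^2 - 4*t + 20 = (t - 5)*(t^2 - 4) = (t - 5)*(t - 2)*(t + 2)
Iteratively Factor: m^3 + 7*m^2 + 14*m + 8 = (m + 4)*(m^2 + 3*m + 2) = (m + 1)*(m + 4)*(m + 2)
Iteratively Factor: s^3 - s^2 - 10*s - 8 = (s + 2)*(s^2 - 3*s - 4) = (s - 4)*(s + 2)*(s + 1)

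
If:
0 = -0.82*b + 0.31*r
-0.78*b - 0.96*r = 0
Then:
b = 0.00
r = 0.00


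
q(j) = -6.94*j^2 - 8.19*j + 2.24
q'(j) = -13.88*j - 8.19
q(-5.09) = -135.88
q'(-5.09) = 62.46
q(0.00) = 2.24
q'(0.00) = -8.19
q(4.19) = -153.92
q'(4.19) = -66.35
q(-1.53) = -1.48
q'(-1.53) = 13.05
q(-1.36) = 0.54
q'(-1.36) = 10.69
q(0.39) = -2.01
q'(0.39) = -13.60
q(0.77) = -8.18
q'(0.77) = -18.88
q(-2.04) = -9.93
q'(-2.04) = 20.13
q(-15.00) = -1436.41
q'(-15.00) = 200.01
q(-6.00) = -198.46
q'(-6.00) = 75.09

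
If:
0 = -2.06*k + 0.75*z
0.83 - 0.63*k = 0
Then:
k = 1.32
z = 3.62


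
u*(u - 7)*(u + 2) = u^3 - 5*u^2 - 14*u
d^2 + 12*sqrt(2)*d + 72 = (d + 6*sqrt(2))^2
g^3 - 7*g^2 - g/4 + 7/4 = (g - 7)*(g - 1/2)*(g + 1/2)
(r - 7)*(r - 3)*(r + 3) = r^3 - 7*r^2 - 9*r + 63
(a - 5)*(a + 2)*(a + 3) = a^3 - 19*a - 30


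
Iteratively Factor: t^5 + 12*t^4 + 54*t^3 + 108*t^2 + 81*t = (t + 3)*(t^4 + 9*t^3 + 27*t^2 + 27*t) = (t + 3)^2*(t^3 + 6*t^2 + 9*t) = (t + 3)^3*(t^2 + 3*t) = (t + 3)^4*(t)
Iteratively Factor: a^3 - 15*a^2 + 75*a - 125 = (a - 5)*(a^2 - 10*a + 25) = (a - 5)^2*(a - 5)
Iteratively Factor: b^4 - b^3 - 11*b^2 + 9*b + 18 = (b + 3)*(b^3 - 4*b^2 + b + 6) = (b - 2)*(b + 3)*(b^2 - 2*b - 3) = (b - 3)*(b - 2)*(b + 3)*(b + 1)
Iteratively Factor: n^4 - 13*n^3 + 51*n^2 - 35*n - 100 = (n - 5)*(n^3 - 8*n^2 + 11*n + 20) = (n - 5)*(n - 4)*(n^2 - 4*n - 5) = (n - 5)^2*(n - 4)*(n + 1)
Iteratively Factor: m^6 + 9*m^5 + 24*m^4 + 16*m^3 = (m + 4)*(m^5 + 5*m^4 + 4*m^3) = m*(m + 4)*(m^4 + 5*m^3 + 4*m^2) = m^2*(m + 4)*(m^3 + 5*m^2 + 4*m) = m^2*(m + 1)*(m + 4)*(m^2 + 4*m) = m^2*(m + 1)*(m + 4)^2*(m)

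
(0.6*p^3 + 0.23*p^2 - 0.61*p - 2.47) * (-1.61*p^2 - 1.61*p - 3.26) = -0.966*p^5 - 1.3363*p^4 - 1.3442*p^3 + 4.209*p^2 + 5.9653*p + 8.0522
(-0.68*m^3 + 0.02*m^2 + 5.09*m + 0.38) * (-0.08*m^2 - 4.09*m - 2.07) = 0.0544*m^5 + 2.7796*m^4 + 0.9186*m^3 - 20.8899*m^2 - 12.0905*m - 0.7866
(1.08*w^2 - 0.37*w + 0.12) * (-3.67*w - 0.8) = -3.9636*w^3 + 0.4939*w^2 - 0.1444*w - 0.096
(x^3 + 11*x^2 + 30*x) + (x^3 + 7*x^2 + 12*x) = 2*x^3 + 18*x^2 + 42*x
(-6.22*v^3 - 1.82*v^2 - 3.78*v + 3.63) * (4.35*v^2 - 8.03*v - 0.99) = -27.057*v^5 + 42.0296*v^4 + 4.3294*v^3 + 47.9457*v^2 - 25.4067*v - 3.5937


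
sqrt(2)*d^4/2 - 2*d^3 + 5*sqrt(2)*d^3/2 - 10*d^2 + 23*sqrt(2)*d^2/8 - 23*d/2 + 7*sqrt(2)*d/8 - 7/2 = (d + 1/2)*(d + 7/2)*(d - 2*sqrt(2))*(sqrt(2)*d/2 + sqrt(2)/2)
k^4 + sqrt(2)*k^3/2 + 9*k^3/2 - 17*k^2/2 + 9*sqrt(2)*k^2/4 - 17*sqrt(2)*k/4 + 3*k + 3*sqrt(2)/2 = (k - 1)*(k - 1/2)*(k + 6)*(k + sqrt(2)/2)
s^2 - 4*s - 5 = (s - 5)*(s + 1)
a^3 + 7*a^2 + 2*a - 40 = (a - 2)*(a + 4)*(a + 5)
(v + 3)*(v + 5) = v^2 + 8*v + 15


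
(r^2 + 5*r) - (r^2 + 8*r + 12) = -3*r - 12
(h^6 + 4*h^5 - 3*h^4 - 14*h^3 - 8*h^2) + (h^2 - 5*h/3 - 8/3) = h^6 + 4*h^5 - 3*h^4 - 14*h^3 - 7*h^2 - 5*h/3 - 8/3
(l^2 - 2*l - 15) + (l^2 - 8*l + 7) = 2*l^2 - 10*l - 8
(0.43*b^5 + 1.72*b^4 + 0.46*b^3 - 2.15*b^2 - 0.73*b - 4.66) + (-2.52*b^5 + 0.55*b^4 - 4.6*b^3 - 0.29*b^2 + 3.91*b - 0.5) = -2.09*b^5 + 2.27*b^4 - 4.14*b^3 - 2.44*b^2 + 3.18*b - 5.16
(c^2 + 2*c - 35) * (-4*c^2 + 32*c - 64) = -4*c^4 + 24*c^3 + 140*c^2 - 1248*c + 2240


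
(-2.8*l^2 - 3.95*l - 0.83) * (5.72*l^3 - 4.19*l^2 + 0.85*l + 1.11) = -16.016*l^5 - 10.862*l^4 + 9.4229*l^3 - 2.9878*l^2 - 5.09*l - 0.9213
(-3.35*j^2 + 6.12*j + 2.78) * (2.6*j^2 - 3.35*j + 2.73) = -8.71*j^4 + 27.1345*j^3 - 22.4195*j^2 + 7.3946*j + 7.5894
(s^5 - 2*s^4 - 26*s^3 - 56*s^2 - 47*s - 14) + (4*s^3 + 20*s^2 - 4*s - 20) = s^5 - 2*s^4 - 22*s^3 - 36*s^2 - 51*s - 34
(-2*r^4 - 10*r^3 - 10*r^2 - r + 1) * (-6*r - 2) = 12*r^5 + 64*r^4 + 80*r^3 + 26*r^2 - 4*r - 2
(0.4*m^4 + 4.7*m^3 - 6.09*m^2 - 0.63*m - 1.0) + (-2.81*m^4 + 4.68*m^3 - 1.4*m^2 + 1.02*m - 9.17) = -2.41*m^4 + 9.38*m^3 - 7.49*m^2 + 0.39*m - 10.17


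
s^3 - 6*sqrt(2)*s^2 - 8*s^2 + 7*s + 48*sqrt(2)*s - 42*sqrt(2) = (s - 7)*(s - 1)*(s - 6*sqrt(2))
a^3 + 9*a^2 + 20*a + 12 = (a + 1)*(a + 2)*(a + 6)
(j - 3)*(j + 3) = j^2 - 9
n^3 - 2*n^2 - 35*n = n*(n - 7)*(n + 5)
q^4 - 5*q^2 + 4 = (q - 2)*(q - 1)*(q + 1)*(q + 2)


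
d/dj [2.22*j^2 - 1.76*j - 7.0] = 4.44*j - 1.76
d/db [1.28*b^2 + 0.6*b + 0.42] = 2.56*b + 0.6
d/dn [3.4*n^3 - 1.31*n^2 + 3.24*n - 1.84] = 10.2*n^2 - 2.62*n + 3.24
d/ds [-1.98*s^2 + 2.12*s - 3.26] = 2.12 - 3.96*s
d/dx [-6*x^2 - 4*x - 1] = -12*x - 4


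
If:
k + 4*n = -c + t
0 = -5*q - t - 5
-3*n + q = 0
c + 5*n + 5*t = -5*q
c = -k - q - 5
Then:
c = 25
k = -30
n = 0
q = 0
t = -5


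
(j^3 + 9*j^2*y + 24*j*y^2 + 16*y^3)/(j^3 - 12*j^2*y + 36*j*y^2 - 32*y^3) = (j^3 + 9*j^2*y + 24*j*y^2 + 16*y^3)/(j^3 - 12*j^2*y + 36*j*y^2 - 32*y^3)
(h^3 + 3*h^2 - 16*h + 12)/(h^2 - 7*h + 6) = (h^2 + 4*h - 12)/(h - 6)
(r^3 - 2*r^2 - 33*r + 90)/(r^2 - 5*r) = r + 3 - 18/r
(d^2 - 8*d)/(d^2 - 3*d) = (d - 8)/(d - 3)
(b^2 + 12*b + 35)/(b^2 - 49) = (b + 5)/(b - 7)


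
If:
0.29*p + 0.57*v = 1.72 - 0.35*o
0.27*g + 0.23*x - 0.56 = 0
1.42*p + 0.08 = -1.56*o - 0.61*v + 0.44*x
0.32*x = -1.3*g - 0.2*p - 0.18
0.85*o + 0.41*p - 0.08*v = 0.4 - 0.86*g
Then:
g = -0.26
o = 2.77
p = -3.60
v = 3.15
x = 2.74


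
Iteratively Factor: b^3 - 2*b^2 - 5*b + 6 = (b - 1)*(b^2 - b - 6) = (b - 1)*(b + 2)*(b - 3)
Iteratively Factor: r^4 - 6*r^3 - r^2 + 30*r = (r - 5)*(r^3 - r^2 - 6*r) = (r - 5)*(r - 3)*(r^2 + 2*r) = (r - 5)*(r - 3)*(r + 2)*(r)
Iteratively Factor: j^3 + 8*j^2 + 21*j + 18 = (j + 3)*(j^2 + 5*j + 6) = (j + 3)^2*(j + 2)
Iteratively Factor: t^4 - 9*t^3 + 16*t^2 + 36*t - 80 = (t - 4)*(t^3 - 5*t^2 - 4*t + 20) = (t - 5)*(t - 4)*(t^2 - 4) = (t - 5)*(t - 4)*(t - 2)*(t + 2)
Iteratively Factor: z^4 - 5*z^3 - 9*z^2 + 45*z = (z - 3)*(z^3 - 2*z^2 - 15*z) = z*(z - 3)*(z^2 - 2*z - 15) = z*(z - 5)*(z - 3)*(z + 3)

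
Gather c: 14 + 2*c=2*c + 14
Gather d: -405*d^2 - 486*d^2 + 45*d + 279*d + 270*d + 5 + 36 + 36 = -891*d^2 + 594*d + 77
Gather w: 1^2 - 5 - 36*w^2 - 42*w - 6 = -36*w^2 - 42*w - 10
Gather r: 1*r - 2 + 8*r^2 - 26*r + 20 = 8*r^2 - 25*r + 18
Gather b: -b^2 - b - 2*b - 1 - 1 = -b^2 - 3*b - 2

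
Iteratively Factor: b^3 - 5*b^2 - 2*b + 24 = (b - 4)*(b^2 - b - 6) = (b - 4)*(b - 3)*(b + 2)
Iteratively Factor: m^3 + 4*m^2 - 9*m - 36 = (m - 3)*(m^2 + 7*m + 12) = (m - 3)*(m + 3)*(m + 4)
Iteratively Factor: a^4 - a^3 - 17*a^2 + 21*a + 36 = (a - 3)*(a^3 + 2*a^2 - 11*a - 12) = (a - 3)^2*(a^2 + 5*a + 4) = (a - 3)^2*(a + 1)*(a + 4)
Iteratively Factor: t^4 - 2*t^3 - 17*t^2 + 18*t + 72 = (t - 4)*(t^3 + 2*t^2 - 9*t - 18) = (t - 4)*(t + 3)*(t^2 - t - 6) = (t - 4)*(t - 3)*(t + 3)*(t + 2)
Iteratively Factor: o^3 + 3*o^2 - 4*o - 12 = (o + 2)*(o^2 + o - 6) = (o - 2)*(o + 2)*(o + 3)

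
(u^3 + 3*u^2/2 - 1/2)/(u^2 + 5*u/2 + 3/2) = (2*u^2 + u - 1)/(2*u + 3)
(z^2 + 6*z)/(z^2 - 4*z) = (z + 6)/(z - 4)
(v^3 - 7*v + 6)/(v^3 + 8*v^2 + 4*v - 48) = (v^2 + 2*v - 3)/(v^2 + 10*v + 24)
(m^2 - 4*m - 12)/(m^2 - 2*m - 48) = (-m^2 + 4*m + 12)/(-m^2 + 2*m + 48)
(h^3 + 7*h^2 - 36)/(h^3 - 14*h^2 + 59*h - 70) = (h^2 + 9*h + 18)/(h^2 - 12*h + 35)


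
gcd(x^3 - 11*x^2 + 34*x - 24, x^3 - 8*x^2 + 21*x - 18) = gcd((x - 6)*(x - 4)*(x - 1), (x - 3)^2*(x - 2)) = 1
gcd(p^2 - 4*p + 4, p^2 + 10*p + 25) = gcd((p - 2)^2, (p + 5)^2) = 1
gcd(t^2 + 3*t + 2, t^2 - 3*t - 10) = t + 2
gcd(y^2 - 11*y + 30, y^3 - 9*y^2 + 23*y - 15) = y - 5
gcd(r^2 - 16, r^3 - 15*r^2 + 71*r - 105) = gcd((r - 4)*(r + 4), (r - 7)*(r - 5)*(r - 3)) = 1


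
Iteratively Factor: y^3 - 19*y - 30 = (y + 2)*(y^2 - 2*y - 15) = (y - 5)*(y + 2)*(y + 3)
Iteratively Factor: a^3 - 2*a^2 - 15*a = (a)*(a^2 - 2*a - 15) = a*(a + 3)*(a - 5)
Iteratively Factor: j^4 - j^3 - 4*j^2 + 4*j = (j)*(j^3 - j^2 - 4*j + 4) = j*(j - 1)*(j^2 - 4) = j*(j - 2)*(j - 1)*(j + 2)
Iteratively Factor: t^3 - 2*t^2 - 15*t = (t - 5)*(t^2 + 3*t) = (t - 5)*(t + 3)*(t)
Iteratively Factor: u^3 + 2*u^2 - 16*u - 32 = (u + 4)*(u^2 - 2*u - 8) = (u - 4)*(u + 4)*(u + 2)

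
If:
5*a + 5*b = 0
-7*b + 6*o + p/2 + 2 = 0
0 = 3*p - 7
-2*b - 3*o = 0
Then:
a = -19/66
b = 19/66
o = -19/99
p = 7/3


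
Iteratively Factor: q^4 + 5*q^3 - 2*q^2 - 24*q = (q + 4)*(q^3 + q^2 - 6*q) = (q - 2)*(q + 4)*(q^2 + 3*q) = (q - 2)*(q + 3)*(q + 4)*(q)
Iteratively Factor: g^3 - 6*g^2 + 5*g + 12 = (g + 1)*(g^2 - 7*g + 12) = (g - 4)*(g + 1)*(g - 3)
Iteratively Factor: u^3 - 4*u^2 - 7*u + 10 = (u - 1)*(u^2 - 3*u - 10) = (u - 5)*(u - 1)*(u + 2)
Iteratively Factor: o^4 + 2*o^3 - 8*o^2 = (o - 2)*(o^3 + 4*o^2) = o*(o - 2)*(o^2 + 4*o) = o*(o - 2)*(o + 4)*(o)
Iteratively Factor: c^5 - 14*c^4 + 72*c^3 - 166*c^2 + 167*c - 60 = (c - 3)*(c^4 - 11*c^3 + 39*c^2 - 49*c + 20) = (c - 5)*(c - 3)*(c^3 - 6*c^2 + 9*c - 4) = (c - 5)*(c - 3)*(c - 1)*(c^2 - 5*c + 4) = (c - 5)*(c - 4)*(c - 3)*(c - 1)*(c - 1)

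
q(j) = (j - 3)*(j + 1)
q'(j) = 2*j - 2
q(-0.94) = -0.24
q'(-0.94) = -3.88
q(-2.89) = 11.13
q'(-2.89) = -7.78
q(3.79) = 3.78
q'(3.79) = 5.58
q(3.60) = 2.76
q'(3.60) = 5.20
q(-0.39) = -2.07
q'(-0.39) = -2.78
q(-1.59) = 2.71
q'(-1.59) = -5.18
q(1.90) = -3.19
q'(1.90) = 1.80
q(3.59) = 2.71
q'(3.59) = 5.18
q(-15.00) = 252.00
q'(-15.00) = -32.00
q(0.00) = -3.00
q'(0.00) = -2.00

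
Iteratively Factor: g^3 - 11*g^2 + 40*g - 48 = (g - 3)*(g^2 - 8*g + 16) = (g - 4)*(g - 3)*(g - 4)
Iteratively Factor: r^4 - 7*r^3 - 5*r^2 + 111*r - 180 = (r + 4)*(r^3 - 11*r^2 + 39*r - 45) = (r - 5)*(r + 4)*(r^2 - 6*r + 9) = (r - 5)*(r - 3)*(r + 4)*(r - 3)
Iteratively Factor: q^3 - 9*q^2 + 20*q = (q - 4)*(q^2 - 5*q) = q*(q - 4)*(q - 5)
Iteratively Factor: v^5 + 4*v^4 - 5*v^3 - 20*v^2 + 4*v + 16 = (v - 2)*(v^4 + 6*v^3 + 7*v^2 - 6*v - 8) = (v - 2)*(v - 1)*(v^3 + 7*v^2 + 14*v + 8) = (v - 2)*(v - 1)*(v + 2)*(v^2 + 5*v + 4) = (v - 2)*(v - 1)*(v + 2)*(v + 4)*(v + 1)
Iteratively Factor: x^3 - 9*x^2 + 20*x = (x - 4)*(x^2 - 5*x) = (x - 5)*(x - 4)*(x)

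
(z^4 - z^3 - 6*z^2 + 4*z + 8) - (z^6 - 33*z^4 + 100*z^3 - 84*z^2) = -z^6 + 34*z^4 - 101*z^3 + 78*z^2 + 4*z + 8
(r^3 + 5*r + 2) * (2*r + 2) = 2*r^4 + 2*r^3 + 10*r^2 + 14*r + 4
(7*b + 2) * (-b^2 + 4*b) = -7*b^3 + 26*b^2 + 8*b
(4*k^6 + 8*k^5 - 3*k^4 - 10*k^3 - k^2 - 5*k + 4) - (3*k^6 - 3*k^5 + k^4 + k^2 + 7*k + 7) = k^6 + 11*k^5 - 4*k^4 - 10*k^3 - 2*k^2 - 12*k - 3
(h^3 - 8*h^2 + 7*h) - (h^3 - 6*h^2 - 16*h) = -2*h^2 + 23*h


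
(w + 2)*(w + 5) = w^2 + 7*w + 10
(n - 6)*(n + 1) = n^2 - 5*n - 6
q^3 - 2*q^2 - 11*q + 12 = (q - 4)*(q - 1)*(q + 3)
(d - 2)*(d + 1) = d^2 - d - 2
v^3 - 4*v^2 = v^2*(v - 4)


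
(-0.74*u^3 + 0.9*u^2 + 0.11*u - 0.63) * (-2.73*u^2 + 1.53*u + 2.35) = 2.0202*u^5 - 3.5892*u^4 - 0.6623*u^3 + 4.0032*u^2 - 0.7054*u - 1.4805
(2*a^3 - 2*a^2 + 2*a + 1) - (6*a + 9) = 2*a^3 - 2*a^2 - 4*a - 8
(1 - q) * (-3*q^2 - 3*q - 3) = 3*q^3 - 3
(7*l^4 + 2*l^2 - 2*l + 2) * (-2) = -14*l^4 - 4*l^2 + 4*l - 4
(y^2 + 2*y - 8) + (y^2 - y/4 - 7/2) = 2*y^2 + 7*y/4 - 23/2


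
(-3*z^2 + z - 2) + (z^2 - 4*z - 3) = -2*z^2 - 3*z - 5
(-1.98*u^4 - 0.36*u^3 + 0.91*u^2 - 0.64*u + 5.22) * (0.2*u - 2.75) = -0.396*u^5 + 5.373*u^4 + 1.172*u^3 - 2.6305*u^2 + 2.804*u - 14.355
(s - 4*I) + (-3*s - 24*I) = -2*s - 28*I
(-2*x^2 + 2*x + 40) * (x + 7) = -2*x^3 - 12*x^2 + 54*x + 280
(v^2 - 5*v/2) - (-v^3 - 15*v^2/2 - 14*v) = v^3 + 17*v^2/2 + 23*v/2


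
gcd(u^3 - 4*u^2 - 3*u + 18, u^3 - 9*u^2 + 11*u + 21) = u - 3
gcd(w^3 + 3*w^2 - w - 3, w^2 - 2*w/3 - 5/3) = w + 1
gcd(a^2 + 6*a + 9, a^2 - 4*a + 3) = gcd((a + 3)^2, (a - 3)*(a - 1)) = 1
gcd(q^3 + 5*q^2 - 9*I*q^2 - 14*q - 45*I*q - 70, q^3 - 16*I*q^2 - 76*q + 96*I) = q - 2*I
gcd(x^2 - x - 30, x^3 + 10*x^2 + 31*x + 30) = x + 5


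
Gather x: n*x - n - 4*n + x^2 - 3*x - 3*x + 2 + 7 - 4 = -5*n + x^2 + x*(n - 6) + 5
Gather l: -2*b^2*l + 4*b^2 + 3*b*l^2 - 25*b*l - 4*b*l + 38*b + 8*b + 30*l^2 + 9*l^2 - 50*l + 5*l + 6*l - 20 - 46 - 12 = 4*b^2 + 46*b + l^2*(3*b + 39) + l*(-2*b^2 - 29*b - 39) - 78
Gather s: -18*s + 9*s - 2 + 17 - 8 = 7 - 9*s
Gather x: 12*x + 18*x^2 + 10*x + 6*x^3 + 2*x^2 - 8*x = 6*x^3 + 20*x^2 + 14*x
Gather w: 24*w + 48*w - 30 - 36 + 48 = 72*w - 18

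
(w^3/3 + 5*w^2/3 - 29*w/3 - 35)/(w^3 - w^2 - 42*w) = (-w^3 - 5*w^2 + 29*w + 105)/(3*w*(-w^2 + w + 42))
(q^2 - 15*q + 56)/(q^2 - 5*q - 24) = (q - 7)/(q + 3)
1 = 1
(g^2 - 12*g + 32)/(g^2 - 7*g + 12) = (g - 8)/(g - 3)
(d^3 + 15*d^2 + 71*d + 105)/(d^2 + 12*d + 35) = d + 3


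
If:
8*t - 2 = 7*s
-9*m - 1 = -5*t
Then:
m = 5*t/9 - 1/9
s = 8*t/7 - 2/7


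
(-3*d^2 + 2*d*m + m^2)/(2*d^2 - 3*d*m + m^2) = (-3*d - m)/(2*d - m)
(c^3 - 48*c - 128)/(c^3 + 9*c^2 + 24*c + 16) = (c - 8)/(c + 1)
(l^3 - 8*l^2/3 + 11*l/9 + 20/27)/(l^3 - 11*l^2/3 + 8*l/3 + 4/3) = (l^2 - 3*l + 20/9)/(l^2 - 4*l + 4)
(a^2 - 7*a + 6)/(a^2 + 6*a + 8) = (a^2 - 7*a + 6)/(a^2 + 6*a + 8)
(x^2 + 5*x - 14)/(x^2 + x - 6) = (x + 7)/(x + 3)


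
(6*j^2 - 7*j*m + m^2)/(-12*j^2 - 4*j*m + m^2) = (-j + m)/(2*j + m)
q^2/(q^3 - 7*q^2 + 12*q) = q/(q^2 - 7*q + 12)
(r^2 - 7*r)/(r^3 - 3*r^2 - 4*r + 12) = r*(r - 7)/(r^3 - 3*r^2 - 4*r + 12)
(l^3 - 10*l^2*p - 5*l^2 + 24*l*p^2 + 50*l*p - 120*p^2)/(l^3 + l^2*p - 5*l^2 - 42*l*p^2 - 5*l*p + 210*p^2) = (l - 4*p)/(l + 7*p)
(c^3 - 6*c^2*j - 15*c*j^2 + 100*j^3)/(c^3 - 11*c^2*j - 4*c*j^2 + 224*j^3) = (c^2 - 10*c*j + 25*j^2)/(c^2 - 15*c*j + 56*j^2)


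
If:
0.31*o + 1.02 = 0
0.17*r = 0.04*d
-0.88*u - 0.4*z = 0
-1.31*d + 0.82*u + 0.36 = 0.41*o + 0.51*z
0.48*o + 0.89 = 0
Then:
No Solution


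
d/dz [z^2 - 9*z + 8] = 2*z - 9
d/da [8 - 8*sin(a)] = -8*cos(a)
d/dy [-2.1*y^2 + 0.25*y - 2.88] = 0.25 - 4.2*y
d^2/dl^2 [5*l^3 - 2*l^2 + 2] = 30*l - 4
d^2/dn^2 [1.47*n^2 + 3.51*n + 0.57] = 2.94000000000000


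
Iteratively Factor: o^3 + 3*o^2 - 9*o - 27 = (o + 3)*(o^2 - 9) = (o + 3)^2*(o - 3)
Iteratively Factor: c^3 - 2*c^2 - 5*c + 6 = (c - 1)*(c^2 - c - 6) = (c - 1)*(c + 2)*(c - 3)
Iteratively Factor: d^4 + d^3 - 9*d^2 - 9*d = (d + 3)*(d^3 - 2*d^2 - 3*d) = (d - 3)*(d + 3)*(d^2 + d) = (d - 3)*(d + 1)*(d + 3)*(d)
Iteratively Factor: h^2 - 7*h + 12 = (h - 4)*(h - 3)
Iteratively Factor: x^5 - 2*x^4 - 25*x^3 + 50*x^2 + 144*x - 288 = (x - 3)*(x^4 + x^3 - 22*x^2 - 16*x + 96) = (x - 3)*(x + 3)*(x^3 - 2*x^2 - 16*x + 32) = (x - 3)*(x - 2)*(x + 3)*(x^2 - 16) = (x - 3)*(x - 2)*(x + 3)*(x + 4)*(x - 4)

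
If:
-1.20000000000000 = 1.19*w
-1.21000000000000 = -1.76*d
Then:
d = 0.69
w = -1.01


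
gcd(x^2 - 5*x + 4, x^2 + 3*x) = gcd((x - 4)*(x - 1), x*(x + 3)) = 1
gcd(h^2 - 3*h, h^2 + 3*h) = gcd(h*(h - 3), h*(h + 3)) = h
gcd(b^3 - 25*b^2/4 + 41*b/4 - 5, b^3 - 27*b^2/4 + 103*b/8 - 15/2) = b^2 - 21*b/4 + 5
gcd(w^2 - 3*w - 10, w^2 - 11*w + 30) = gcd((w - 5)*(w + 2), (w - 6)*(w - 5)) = w - 5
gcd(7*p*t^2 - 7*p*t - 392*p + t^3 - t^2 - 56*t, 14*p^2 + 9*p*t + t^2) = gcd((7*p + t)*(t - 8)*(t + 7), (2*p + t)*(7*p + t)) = 7*p + t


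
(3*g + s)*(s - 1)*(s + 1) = 3*g*s^2 - 3*g + s^3 - s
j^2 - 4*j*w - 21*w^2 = (j - 7*w)*(j + 3*w)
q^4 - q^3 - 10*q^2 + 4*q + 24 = (q - 3)*(q - 2)*(q + 2)^2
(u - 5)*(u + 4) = u^2 - u - 20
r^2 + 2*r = r*(r + 2)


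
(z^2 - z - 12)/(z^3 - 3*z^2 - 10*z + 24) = 1/(z - 2)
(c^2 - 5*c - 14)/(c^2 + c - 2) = (c - 7)/(c - 1)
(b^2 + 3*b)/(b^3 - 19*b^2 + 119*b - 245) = b*(b + 3)/(b^3 - 19*b^2 + 119*b - 245)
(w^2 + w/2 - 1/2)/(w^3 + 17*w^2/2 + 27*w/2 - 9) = (w + 1)/(w^2 + 9*w + 18)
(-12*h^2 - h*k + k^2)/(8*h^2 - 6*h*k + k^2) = (-3*h - k)/(2*h - k)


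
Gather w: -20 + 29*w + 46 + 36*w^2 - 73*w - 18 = 36*w^2 - 44*w + 8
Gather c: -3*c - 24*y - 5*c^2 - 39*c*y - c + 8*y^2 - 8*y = -5*c^2 + c*(-39*y - 4) + 8*y^2 - 32*y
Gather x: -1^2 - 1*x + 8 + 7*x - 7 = 6*x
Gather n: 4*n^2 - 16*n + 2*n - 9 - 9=4*n^2 - 14*n - 18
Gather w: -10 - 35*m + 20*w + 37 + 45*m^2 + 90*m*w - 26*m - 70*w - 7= 45*m^2 - 61*m + w*(90*m - 50) + 20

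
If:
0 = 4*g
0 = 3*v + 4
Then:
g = 0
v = -4/3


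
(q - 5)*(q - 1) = q^2 - 6*q + 5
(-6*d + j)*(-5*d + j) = 30*d^2 - 11*d*j + j^2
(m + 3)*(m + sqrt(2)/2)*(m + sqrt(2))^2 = m^4 + 3*m^3 + 5*sqrt(2)*m^3/2 + 4*m^2 + 15*sqrt(2)*m^2/2 + sqrt(2)*m + 12*m + 3*sqrt(2)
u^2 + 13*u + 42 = (u + 6)*(u + 7)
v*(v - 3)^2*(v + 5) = v^4 - v^3 - 21*v^2 + 45*v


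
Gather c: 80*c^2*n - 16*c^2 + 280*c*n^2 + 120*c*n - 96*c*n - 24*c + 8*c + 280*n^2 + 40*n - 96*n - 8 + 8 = c^2*(80*n - 16) + c*(280*n^2 + 24*n - 16) + 280*n^2 - 56*n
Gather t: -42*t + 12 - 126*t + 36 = 48 - 168*t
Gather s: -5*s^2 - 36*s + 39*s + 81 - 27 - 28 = -5*s^2 + 3*s + 26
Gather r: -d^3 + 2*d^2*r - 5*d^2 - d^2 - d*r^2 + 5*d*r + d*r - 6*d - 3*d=-d^3 - 6*d^2 - d*r^2 - 9*d + r*(2*d^2 + 6*d)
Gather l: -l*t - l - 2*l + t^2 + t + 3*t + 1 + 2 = l*(-t - 3) + t^2 + 4*t + 3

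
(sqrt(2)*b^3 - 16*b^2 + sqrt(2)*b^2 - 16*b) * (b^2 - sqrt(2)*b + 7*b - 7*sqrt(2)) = sqrt(2)*b^5 - 18*b^4 + 8*sqrt(2)*b^4 - 144*b^3 + 23*sqrt(2)*b^3 - 126*b^2 + 128*sqrt(2)*b^2 + 112*sqrt(2)*b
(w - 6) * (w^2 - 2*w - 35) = w^3 - 8*w^2 - 23*w + 210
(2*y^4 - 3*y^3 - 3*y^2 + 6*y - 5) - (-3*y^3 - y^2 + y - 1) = 2*y^4 - 2*y^2 + 5*y - 4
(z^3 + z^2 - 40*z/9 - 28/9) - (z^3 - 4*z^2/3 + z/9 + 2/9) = 7*z^2/3 - 41*z/9 - 10/3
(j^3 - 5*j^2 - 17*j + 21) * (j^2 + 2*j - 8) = j^5 - 3*j^4 - 35*j^3 + 27*j^2 + 178*j - 168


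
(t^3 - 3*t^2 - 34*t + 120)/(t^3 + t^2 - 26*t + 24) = (t - 5)/(t - 1)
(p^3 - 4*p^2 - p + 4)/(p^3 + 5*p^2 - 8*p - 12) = (p^2 - 5*p + 4)/(p^2 + 4*p - 12)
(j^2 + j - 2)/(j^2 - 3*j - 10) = (j - 1)/(j - 5)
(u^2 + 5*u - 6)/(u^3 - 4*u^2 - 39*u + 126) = (u - 1)/(u^2 - 10*u + 21)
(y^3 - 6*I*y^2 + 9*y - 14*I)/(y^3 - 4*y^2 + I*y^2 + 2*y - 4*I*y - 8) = (y - 7*I)/(y - 4)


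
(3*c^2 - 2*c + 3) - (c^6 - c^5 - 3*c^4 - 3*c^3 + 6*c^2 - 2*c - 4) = -c^6 + c^5 + 3*c^4 + 3*c^3 - 3*c^2 + 7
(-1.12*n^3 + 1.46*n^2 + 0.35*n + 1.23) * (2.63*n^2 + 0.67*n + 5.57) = -2.9456*n^5 + 3.0894*n^4 - 4.3397*n^3 + 11.6016*n^2 + 2.7736*n + 6.8511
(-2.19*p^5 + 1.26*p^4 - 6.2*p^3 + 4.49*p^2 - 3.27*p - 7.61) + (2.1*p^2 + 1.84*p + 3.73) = -2.19*p^5 + 1.26*p^4 - 6.2*p^3 + 6.59*p^2 - 1.43*p - 3.88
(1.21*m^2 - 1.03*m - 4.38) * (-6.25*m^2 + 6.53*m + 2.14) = -7.5625*m^4 + 14.3388*m^3 + 23.2385*m^2 - 30.8056*m - 9.3732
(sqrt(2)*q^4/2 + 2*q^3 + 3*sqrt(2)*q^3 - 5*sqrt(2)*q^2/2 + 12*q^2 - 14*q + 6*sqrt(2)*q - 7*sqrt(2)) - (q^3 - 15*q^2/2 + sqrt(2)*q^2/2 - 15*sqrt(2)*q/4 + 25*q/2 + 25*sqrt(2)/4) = sqrt(2)*q^4/2 + q^3 + 3*sqrt(2)*q^3 - 3*sqrt(2)*q^2 + 39*q^2/2 - 53*q/2 + 39*sqrt(2)*q/4 - 53*sqrt(2)/4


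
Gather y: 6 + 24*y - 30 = 24*y - 24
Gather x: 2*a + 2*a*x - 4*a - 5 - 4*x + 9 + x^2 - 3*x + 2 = -2*a + x^2 + x*(2*a - 7) + 6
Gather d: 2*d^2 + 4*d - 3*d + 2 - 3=2*d^2 + d - 1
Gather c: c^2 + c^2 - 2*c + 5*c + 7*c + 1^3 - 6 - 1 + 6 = 2*c^2 + 10*c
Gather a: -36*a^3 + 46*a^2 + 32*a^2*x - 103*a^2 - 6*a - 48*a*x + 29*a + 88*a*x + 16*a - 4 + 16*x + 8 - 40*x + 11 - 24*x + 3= -36*a^3 + a^2*(32*x - 57) + a*(40*x + 39) - 48*x + 18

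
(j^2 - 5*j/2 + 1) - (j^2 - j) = 1 - 3*j/2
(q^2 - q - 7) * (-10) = -10*q^2 + 10*q + 70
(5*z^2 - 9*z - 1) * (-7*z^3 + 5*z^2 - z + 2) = -35*z^5 + 88*z^4 - 43*z^3 + 14*z^2 - 17*z - 2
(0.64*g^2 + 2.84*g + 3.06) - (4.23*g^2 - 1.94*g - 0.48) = -3.59*g^2 + 4.78*g + 3.54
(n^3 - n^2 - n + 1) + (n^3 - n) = 2*n^3 - n^2 - 2*n + 1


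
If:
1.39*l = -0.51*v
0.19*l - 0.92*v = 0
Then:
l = 0.00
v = 0.00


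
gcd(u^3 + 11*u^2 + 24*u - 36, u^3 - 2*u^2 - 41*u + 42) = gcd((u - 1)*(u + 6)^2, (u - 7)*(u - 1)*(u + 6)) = u^2 + 5*u - 6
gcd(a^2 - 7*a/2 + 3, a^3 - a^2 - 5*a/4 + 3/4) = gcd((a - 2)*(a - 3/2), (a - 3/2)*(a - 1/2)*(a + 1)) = a - 3/2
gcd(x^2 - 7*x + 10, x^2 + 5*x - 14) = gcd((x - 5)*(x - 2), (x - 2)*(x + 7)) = x - 2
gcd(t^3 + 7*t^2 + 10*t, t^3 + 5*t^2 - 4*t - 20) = t^2 + 7*t + 10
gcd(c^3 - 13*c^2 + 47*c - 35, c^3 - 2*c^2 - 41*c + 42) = c^2 - 8*c + 7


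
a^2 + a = a*(a + 1)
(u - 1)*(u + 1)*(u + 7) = u^3 + 7*u^2 - u - 7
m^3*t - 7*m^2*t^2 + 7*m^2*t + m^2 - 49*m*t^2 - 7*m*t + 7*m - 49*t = (m + 7)*(m - 7*t)*(m*t + 1)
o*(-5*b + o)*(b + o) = -5*b^2*o - 4*b*o^2 + o^3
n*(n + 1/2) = n^2 + n/2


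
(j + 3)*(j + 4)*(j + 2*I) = j^3 + 7*j^2 + 2*I*j^2 + 12*j + 14*I*j + 24*I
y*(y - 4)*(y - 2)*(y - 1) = y^4 - 7*y^3 + 14*y^2 - 8*y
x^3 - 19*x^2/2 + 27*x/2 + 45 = (x - 6)*(x - 5)*(x + 3/2)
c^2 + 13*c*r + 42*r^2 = (c + 6*r)*(c + 7*r)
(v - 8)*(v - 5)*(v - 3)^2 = v^4 - 19*v^3 + 127*v^2 - 357*v + 360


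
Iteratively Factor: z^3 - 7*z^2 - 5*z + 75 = (z - 5)*(z^2 - 2*z - 15) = (z - 5)*(z + 3)*(z - 5)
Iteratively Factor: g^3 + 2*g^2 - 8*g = (g)*(g^2 + 2*g - 8) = g*(g - 2)*(g + 4)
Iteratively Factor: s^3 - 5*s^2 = (s - 5)*(s^2) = s*(s - 5)*(s)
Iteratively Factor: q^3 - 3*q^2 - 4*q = (q - 4)*(q^2 + q) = q*(q - 4)*(q + 1)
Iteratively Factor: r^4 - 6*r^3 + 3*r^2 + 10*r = (r + 1)*(r^3 - 7*r^2 + 10*r) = (r - 5)*(r + 1)*(r^2 - 2*r) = (r - 5)*(r - 2)*(r + 1)*(r)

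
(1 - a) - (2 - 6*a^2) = 6*a^2 - a - 1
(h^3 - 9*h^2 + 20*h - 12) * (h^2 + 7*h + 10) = h^5 - 2*h^4 - 33*h^3 + 38*h^2 + 116*h - 120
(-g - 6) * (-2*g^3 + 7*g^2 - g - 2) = 2*g^4 + 5*g^3 - 41*g^2 + 8*g + 12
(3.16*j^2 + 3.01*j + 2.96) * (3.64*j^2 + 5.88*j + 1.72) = 11.5024*j^4 + 29.5372*j^3 + 33.9084*j^2 + 22.582*j + 5.0912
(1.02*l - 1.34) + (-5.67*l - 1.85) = -4.65*l - 3.19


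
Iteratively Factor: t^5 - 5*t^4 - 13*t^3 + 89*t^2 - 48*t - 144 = (t - 4)*(t^4 - t^3 - 17*t^2 + 21*t + 36) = (t - 4)*(t - 3)*(t^3 + 2*t^2 - 11*t - 12) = (t - 4)*(t - 3)*(t + 1)*(t^2 + t - 12) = (t - 4)*(t - 3)*(t + 1)*(t + 4)*(t - 3)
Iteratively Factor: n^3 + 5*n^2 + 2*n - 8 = (n - 1)*(n^2 + 6*n + 8) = (n - 1)*(n + 4)*(n + 2)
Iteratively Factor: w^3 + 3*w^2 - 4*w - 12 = (w - 2)*(w^2 + 5*w + 6) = (w - 2)*(w + 2)*(w + 3)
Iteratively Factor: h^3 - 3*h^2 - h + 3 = (h - 1)*(h^2 - 2*h - 3) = (h - 1)*(h + 1)*(h - 3)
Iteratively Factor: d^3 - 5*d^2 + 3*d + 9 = (d - 3)*(d^2 - 2*d - 3) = (d - 3)*(d + 1)*(d - 3)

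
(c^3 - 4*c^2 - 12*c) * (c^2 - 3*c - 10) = c^5 - 7*c^4 - 10*c^3 + 76*c^2 + 120*c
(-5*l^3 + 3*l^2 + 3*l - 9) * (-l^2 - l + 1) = 5*l^5 + 2*l^4 - 11*l^3 + 9*l^2 + 12*l - 9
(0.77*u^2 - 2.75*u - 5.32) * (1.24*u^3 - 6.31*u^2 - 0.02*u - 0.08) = 0.9548*u^5 - 8.2687*u^4 + 10.7403*u^3 + 33.5626*u^2 + 0.3264*u + 0.4256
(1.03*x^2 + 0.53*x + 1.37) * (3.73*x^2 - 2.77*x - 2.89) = 3.8419*x^4 - 0.8762*x^3 + 0.6653*x^2 - 5.3266*x - 3.9593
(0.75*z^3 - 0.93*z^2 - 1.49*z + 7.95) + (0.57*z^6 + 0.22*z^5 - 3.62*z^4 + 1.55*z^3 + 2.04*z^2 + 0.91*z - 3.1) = 0.57*z^6 + 0.22*z^5 - 3.62*z^4 + 2.3*z^3 + 1.11*z^2 - 0.58*z + 4.85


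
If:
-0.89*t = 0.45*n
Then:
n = -1.97777777777778*t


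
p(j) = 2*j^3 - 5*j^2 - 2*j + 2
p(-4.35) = -248.54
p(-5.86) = -560.44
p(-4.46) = -265.97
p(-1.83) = -23.34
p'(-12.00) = 982.00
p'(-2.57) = 63.33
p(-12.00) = -4150.00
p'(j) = 6*j^2 - 10*j - 2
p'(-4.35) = 155.04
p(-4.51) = -274.15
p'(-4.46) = 161.95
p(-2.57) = -59.83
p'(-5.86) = 262.64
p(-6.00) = -598.00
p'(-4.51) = 165.14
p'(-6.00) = 274.00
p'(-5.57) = 239.85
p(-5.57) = -487.60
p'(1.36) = -4.50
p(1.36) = -4.94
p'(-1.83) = 36.39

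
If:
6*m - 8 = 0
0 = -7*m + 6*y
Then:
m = 4/3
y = 14/9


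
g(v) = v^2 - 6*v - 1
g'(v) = 2*v - 6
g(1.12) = -6.47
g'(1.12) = -3.76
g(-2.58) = 21.14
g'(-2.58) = -11.16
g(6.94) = 5.52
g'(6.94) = 7.88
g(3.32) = -9.90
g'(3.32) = 0.64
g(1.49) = -7.72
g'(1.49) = -3.02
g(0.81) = -5.20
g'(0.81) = -4.38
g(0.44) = -3.45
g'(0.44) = -5.12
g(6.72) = 3.84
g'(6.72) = 7.44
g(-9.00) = 134.00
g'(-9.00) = -24.00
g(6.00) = -1.00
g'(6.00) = 6.00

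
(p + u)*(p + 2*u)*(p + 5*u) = p^3 + 8*p^2*u + 17*p*u^2 + 10*u^3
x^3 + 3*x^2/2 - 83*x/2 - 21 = (x - 6)*(x + 1/2)*(x + 7)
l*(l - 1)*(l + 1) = l^3 - l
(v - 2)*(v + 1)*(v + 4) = v^3 + 3*v^2 - 6*v - 8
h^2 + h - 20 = (h - 4)*(h + 5)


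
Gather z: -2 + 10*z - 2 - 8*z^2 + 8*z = -8*z^2 + 18*z - 4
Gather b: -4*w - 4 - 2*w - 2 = -6*w - 6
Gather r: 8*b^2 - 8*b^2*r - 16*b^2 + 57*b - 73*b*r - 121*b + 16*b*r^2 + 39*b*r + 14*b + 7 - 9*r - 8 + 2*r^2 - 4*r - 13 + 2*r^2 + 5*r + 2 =-8*b^2 - 50*b + r^2*(16*b + 4) + r*(-8*b^2 - 34*b - 8) - 12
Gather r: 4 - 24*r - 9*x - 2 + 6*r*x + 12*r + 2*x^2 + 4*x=r*(6*x - 12) + 2*x^2 - 5*x + 2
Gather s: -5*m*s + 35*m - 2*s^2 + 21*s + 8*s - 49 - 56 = 35*m - 2*s^2 + s*(29 - 5*m) - 105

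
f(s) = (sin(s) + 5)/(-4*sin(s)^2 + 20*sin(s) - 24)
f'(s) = (8*sin(s)*cos(s) - 20*cos(s))*(sin(s) + 5)/(-4*sin(s)^2 + 20*sin(s) - 24)^2 + cos(s)/(-4*sin(s)^2 + 20*sin(s) - 24)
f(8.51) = -0.54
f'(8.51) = 0.48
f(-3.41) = -0.28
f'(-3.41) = 0.30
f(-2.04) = -0.09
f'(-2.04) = 0.03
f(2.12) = -0.59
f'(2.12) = 0.47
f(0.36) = -0.31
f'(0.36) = -0.34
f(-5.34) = -0.56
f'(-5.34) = -0.48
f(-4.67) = -0.75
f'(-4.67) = 0.05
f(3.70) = -0.13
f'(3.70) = 0.10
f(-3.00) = -0.18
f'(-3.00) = 0.18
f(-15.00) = -0.11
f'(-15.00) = 0.08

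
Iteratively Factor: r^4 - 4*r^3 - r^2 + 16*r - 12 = (r - 2)*(r^3 - 2*r^2 - 5*r + 6) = (r - 3)*(r - 2)*(r^2 + r - 2) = (r - 3)*(r - 2)*(r - 1)*(r + 2)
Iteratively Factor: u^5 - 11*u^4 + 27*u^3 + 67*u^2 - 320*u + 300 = (u - 5)*(u^4 - 6*u^3 - 3*u^2 + 52*u - 60) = (u - 5)^2*(u^3 - u^2 - 8*u + 12) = (u - 5)^2*(u - 2)*(u^2 + u - 6) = (u - 5)^2*(u - 2)*(u + 3)*(u - 2)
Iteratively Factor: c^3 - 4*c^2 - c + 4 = (c - 4)*(c^2 - 1) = (c - 4)*(c - 1)*(c + 1)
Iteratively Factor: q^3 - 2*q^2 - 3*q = (q + 1)*(q^2 - 3*q) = q*(q + 1)*(q - 3)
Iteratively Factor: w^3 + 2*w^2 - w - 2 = (w + 2)*(w^2 - 1) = (w - 1)*(w + 2)*(w + 1)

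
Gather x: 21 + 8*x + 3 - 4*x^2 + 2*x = -4*x^2 + 10*x + 24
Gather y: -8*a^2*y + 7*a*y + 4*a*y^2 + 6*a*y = 4*a*y^2 + y*(-8*a^2 + 13*a)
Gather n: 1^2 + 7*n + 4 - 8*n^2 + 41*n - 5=-8*n^2 + 48*n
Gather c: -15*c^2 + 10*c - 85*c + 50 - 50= -15*c^2 - 75*c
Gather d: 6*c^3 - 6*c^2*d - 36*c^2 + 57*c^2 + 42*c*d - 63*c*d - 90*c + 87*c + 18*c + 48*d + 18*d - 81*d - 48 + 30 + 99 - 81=6*c^3 + 21*c^2 + 15*c + d*(-6*c^2 - 21*c - 15)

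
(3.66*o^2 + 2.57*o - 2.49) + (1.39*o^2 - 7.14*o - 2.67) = 5.05*o^2 - 4.57*o - 5.16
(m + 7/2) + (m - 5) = 2*m - 3/2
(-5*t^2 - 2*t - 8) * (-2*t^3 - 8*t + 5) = 10*t^5 + 4*t^4 + 56*t^3 - 9*t^2 + 54*t - 40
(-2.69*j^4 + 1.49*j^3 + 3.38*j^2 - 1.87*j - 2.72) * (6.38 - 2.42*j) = 6.5098*j^5 - 20.768*j^4 + 1.3266*j^3 + 26.0898*j^2 - 5.3482*j - 17.3536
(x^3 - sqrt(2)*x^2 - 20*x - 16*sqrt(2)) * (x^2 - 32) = x^5 - sqrt(2)*x^4 - 52*x^3 + 16*sqrt(2)*x^2 + 640*x + 512*sqrt(2)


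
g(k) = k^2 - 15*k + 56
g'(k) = 2*k - 15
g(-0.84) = 69.31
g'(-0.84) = -16.68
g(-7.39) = 221.46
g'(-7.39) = -29.78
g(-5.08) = 158.01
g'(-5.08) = -25.16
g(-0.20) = 59.04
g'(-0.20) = -15.40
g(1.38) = 37.20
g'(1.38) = -12.24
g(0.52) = 48.47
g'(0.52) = -13.96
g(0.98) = 42.26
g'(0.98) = -13.04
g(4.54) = 8.51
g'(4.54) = -5.92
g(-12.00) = 380.00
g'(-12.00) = -39.00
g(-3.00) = 110.00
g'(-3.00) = -21.00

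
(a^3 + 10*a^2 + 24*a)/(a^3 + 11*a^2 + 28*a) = (a + 6)/(a + 7)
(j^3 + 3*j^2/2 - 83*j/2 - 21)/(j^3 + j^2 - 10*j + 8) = (j^3 + 3*j^2/2 - 83*j/2 - 21)/(j^3 + j^2 - 10*j + 8)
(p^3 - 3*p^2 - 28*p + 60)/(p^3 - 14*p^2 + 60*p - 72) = (p + 5)/(p - 6)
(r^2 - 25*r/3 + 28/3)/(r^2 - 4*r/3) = (r - 7)/r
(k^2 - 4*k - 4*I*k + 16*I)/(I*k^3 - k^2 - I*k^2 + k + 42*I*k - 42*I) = (-I*k^2 + 4*k*(-1 + I) + 16)/(k^3 + k^2*(-1 + I) + k*(42 - I) - 42)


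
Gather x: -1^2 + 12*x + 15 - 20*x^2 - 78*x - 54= -20*x^2 - 66*x - 40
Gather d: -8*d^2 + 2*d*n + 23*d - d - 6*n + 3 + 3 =-8*d^2 + d*(2*n + 22) - 6*n + 6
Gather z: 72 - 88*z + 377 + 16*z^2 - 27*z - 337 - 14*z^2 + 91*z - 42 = 2*z^2 - 24*z + 70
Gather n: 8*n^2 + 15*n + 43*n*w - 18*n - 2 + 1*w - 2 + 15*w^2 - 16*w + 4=8*n^2 + n*(43*w - 3) + 15*w^2 - 15*w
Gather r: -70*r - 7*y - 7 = -70*r - 7*y - 7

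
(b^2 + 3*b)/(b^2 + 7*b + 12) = b/(b + 4)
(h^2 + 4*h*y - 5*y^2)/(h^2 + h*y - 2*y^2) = (h + 5*y)/(h + 2*y)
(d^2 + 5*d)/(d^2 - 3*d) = (d + 5)/(d - 3)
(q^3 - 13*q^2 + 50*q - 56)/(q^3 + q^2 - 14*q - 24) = (q^2 - 9*q + 14)/(q^2 + 5*q + 6)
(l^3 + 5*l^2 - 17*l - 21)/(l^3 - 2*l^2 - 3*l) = (l + 7)/l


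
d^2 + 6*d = d*(d + 6)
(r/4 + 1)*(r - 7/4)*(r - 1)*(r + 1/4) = r^4/4 + 3*r^3/8 - 143*r^2/64 + 75*r/64 + 7/16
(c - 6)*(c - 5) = c^2 - 11*c + 30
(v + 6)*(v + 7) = v^2 + 13*v + 42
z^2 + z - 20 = (z - 4)*(z + 5)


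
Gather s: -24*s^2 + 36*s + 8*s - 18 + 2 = -24*s^2 + 44*s - 16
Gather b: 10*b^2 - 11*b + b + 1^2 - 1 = 10*b^2 - 10*b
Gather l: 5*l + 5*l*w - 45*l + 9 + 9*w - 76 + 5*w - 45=l*(5*w - 40) + 14*w - 112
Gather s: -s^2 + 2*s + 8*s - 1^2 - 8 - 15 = -s^2 + 10*s - 24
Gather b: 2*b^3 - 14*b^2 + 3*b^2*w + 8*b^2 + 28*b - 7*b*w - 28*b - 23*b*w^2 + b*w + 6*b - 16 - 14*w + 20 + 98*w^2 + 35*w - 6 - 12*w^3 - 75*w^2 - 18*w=2*b^3 + b^2*(3*w - 6) + b*(-23*w^2 - 6*w + 6) - 12*w^3 + 23*w^2 + 3*w - 2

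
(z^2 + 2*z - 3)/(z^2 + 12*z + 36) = (z^2 + 2*z - 3)/(z^2 + 12*z + 36)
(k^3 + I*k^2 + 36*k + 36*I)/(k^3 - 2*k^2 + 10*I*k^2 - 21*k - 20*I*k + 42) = (k^3 + I*k^2 + 36*k + 36*I)/(k^3 + k^2*(-2 + 10*I) + k*(-21 - 20*I) + 42)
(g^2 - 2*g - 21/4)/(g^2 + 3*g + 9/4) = (2*g - 7)/(2*g + 3)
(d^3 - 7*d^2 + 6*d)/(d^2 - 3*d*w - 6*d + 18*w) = d*(1 - d)/(-d + 3*w)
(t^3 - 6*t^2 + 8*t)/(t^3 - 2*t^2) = (t - 4)/t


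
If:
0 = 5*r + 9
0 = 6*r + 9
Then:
No Solution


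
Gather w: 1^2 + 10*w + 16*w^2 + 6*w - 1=16*w^2 + 16*w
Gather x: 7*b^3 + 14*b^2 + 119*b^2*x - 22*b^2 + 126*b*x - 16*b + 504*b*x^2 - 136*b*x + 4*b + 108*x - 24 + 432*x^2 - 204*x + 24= 7*b^3 - 8*b^2 - 12*b + x^2*(504*b + 432) + x*(119*b^2 - 10*b - 96)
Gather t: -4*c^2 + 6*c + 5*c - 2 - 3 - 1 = -4*c^2 + 11*c - 6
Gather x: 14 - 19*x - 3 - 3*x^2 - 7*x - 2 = -3*x^2 - 26*x + 9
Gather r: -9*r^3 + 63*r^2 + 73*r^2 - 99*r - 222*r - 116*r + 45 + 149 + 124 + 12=-9*r^3 + 136*r^2 - 437*r + 330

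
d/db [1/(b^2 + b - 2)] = (-2*b - 1)/(b^2 + b - 2)^2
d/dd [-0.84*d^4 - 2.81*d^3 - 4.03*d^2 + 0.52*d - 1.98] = -3.36*d^3 - 8.43*d^2 - 8.06*d + 0.52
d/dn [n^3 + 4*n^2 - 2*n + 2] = 3*n^2 + 8*n - 2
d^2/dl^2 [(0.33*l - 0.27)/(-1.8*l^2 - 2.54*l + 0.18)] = (-(0.33*l - 0.27)*(3.6*l + 2.54)*(7.2*l + 5.08) + (3.564*l + 0.7044)*(1.8*l^2 + 2.54*l - 0.18))/(1.8*l^2 + 2.54*l - 0.18)^3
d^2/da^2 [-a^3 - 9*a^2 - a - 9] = -6*a - 18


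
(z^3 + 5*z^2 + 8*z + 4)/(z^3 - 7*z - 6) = (z + 2)/(z - 3)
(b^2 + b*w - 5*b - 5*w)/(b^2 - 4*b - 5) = (b + w)/(b + 1)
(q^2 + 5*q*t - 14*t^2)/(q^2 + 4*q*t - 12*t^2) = (q + 7*t)/(q + 6*t)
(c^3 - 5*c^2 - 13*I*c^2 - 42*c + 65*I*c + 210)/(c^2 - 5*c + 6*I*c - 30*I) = (c^2 - 13*I*c - 42)/(c + 6*I)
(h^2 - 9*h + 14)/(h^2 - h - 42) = (h - 2)/(h + 6)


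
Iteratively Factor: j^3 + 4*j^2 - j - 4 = (j - 1)*(j^2 + 5*j + 4) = (j - 1)*(j + 4)*(j + 1)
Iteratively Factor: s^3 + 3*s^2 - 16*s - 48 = (s + 4)*(s^2 - s - 12) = (s - 4)*(s + 4)*(s + 3)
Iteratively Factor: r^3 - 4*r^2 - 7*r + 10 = (r + 2)*(r^2 - 6*r + 5) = (r - 1)*(r + 2)*(r - 5)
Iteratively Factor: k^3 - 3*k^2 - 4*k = (k + 1)*(k^2 - 4*k) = (k - 4)*(k + 1)*(k)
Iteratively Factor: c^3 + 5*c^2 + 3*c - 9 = (c + 3)*(c^2 + 2*c - 3) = (c + 3)^2*(c - 1)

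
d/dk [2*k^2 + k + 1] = 4*k + 1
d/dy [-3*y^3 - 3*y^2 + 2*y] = -9*y^2 - 6*y + 2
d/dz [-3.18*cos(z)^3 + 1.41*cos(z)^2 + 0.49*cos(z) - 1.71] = (9.54*cos(z)^2 - 2.82*cos(z) - 0.49)*sin(z)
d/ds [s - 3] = 1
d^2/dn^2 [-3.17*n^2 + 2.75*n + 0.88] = -6.34000000000000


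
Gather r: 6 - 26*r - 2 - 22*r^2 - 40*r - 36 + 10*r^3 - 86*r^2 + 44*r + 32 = 10*r^3 - 108*r^2 - 22*r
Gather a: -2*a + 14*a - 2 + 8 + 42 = 12*a + 48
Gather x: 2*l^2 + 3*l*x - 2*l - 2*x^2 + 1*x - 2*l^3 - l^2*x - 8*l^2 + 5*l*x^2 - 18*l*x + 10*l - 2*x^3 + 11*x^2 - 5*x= -2*l^3 - 6*l^2 + 8*l - 2*x^3 + x^2*(5*l + 9) + x*(-l^2 - 15*l - 4)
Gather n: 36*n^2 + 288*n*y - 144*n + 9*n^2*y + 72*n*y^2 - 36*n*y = n^2*(9*y + 36) + n*(72*y^2 + 252*y - 144)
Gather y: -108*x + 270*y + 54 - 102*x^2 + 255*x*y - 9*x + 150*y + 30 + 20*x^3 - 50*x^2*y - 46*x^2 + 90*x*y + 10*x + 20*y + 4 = 20*x^3 - 148*x^2 - 107*x + y*(-50*x^2 + 345*x + 440) + 88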